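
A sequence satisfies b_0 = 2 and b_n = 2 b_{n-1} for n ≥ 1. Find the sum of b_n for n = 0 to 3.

30

b_1 = 2*2 = 4
b_2 = 2*4 = 8
b_3 = 2*8 = 16
Sum = 2 + 4 + 8 + 16 = 30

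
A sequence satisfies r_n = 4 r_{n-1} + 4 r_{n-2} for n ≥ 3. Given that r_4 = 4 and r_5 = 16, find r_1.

Rearranging, r_{n-2} = (r_n - 4 r_{n-1}) / 4.
r_3 = (16 - 4*4) / 4 = 0/4 = 0
r_2 = (4 - 4*0) / 4 = 4/4 = 1
r_1 = (0 - 4*1) / 4 = -4/4 = -1

-1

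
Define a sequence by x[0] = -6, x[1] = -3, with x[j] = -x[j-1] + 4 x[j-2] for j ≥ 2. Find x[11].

x[2] = -(-3) + 4*(-6) = -21
x[3] = -(-21) + 4*(-3) = 9
x[4] = -9 + 4*(-21) = -93
x[5] = -(-93) + 4*9 = 129
x[6] = -129 + 4*(-93) = -501
x[7] = -(-501) + 4*129 = 1017
x[8] = -1017 + 4*(-501) = -3021
x[9] = -(-3021) + 4*1017 = 7089
x[10] = -7089 + 4*(-3021) = -19173
x[11] = -(-19173) + 4*7089 = 47529

47529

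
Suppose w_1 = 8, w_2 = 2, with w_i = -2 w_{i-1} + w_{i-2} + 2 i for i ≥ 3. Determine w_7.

w_3 = -2*2 + 8 + 6 = 10
w_4 = -2*10 + 2 + 8 = -10
w_5 = -2*(-10) + 10 + 10 = 40
w_6 = -2*40 + (-10) + 12 = -78
w_7 = -2*(-78) + 40 + 14 = 210

210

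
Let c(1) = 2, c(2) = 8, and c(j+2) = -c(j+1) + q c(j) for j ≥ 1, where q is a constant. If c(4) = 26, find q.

3

c(3) = -8 + 2q
c(4) = 8 + 6q
So 8 + 6q = 26, giving q = 3.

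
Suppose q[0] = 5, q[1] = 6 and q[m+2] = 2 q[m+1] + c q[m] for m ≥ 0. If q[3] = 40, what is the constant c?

q[2] = 12 + 5c
q[3] = 24 + 16c
So 24 + 16c = 40, giving c = 1.

1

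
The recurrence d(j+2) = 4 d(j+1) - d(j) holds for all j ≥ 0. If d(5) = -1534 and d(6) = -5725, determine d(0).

5

Rearranging, d(j-2) = -(d(j) - 4 d(j-1)).
d(4) = -(-5725 - 4·(-1534)) = -411
d(3) = -(-1534 - 4·(-411)) = -110
d(2) = -(-411 - 4·(-110)) = -29
d(1) = -(-110 - 4·(-29)) = -6
d(0) = -(-29 - 4·(-6)) = 5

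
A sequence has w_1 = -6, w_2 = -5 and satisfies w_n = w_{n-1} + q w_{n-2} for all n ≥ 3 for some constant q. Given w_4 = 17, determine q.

-2

w_3 = -5 - 6q
w_4 = -5 - 11q
So -5 - 11q = 17, giving q = -2.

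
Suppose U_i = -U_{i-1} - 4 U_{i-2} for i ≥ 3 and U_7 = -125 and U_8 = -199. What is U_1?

Rearranging, U_{i-2} = (U_i + U_{i-1}) / -4.
U_6 = (-199 + (-125)) / -4 = -324/-4 = 81
U_5 = (-125 + 81) / -4 = -44/-4 = 11
U_4 = (81 + 11) / -4 = 92/-4 = -23
U_3 = (11 + (-23)) / -4 = -12/-4 = 3
U_2 = (-23 + 3) / -4 = -20/-4 = 5
U_1 = (3 + 5) / -4 = 8/-4 = -2

-2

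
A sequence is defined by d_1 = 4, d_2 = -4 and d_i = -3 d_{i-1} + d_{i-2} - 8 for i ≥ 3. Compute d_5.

d_3 = -3(-4) + 4 - 8 = 8
d_4 = -3(8) + (-4) - 8 = -36
d_5 = -3(-36) + 8 - 8 = 108

108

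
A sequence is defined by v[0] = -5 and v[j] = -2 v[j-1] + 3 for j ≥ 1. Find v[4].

-95

v[1] = -2*(-5) + 3 = 13
v[2] = -2*13 + 3 = -23
v[3] = -2*(-23) + 3 = 49
v[4] = -2*49 + 3 = -95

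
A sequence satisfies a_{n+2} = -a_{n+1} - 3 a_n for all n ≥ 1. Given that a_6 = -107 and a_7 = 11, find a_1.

7

Rearranging, a_{n-2} = (a_n + a_{n-1}) / -3.
a_5 = (11 + (-107)) / -3 = -96/-3 = 32
a_4 = (-107 + 32) / -3 = -75/-3 = 25
a_3 = (32 + 25) / -3 = 57/-3 = -19
a_2 = (25 + (-19)) / -3 = 6/-3 = -2
a_1 = (-19 + (-2)) / -3 = -21/-3 = 7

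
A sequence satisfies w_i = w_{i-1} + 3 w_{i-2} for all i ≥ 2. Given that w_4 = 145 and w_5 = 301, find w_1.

7

Rearranging, w_{i-2} = (w_i - w_{i-1}) / 3.
w_3 = (301 - 145) / 3 = 156/3 = 52
w_2 = (145 - 52) / 3 = 93/3 = 31
w_1 = (52 - 31) / 3 = 21/3 = 7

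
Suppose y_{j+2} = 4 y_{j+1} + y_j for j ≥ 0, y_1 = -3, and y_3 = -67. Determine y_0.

-4

Let y_0 = x.
y_2 = -12 + x
y_3 = -51 + 4x
So -51 + 4x = -67, giving x = -4.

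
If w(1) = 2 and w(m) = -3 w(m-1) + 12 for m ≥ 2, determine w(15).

-4782966

The fixed point is 12/(1 + 3) = 3, so w(m) - 3 = -3(w(m-1) - 3).
Hence w(m) = -1·(-3)^{m-1} + 3.
w(15) = -1·(-3)^{14} + 3 = -1·4782969 + 3 = -4782966.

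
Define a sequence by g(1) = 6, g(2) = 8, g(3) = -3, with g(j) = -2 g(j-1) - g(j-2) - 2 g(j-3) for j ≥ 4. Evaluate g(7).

33

g(4) = -2(-3) - 8 - 2(6) = -14
g(5) = -2(-14) - (-3) - 2(8) = 15
g(6) = -2(15) - (-14) - 2(-3) = -10
g(7) = -2(-10) - 15 - 2(-14) = 33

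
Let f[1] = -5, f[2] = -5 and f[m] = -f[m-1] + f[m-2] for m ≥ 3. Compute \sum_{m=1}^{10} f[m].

-55

f[3] = -(-5) + (-5) = 0
f[4] = -0 + (-5) = -5
f[5] = -(-5) + 0 = 5
f[6] = -5 + (-5) = -10
f[7] = -(-10) + 5 = 15
f[8] = -15 + (-10) = -25
f[9] = -(-25) + 15 = 40
f[10] = -40 + (-25) = -65
Sum = (-5) + (-5) + 0 + (-5) + 5 + (-10) + 15 + (-25) + 40 + (-65) = -55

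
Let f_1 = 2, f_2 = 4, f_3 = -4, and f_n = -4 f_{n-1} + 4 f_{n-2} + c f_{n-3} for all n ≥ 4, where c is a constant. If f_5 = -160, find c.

4

f_4 = 32 + 2c
f_5 = -144 - 4c
So -144 - 4c = -160, giving c = 4.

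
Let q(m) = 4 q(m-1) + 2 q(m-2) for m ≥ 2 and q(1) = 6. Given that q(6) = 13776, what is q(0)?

Let q(0) = z.
q(2) = 24 + 2z
q(3) = 108 + 8z
q(4) = 480 + 36z
q(5) = 2136 + 160z
q(6) = 9504 + 712z
So 9504 + 712z = 13776, giving z = 6.

6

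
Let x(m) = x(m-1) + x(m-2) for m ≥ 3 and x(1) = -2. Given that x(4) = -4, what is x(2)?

-1

Let x(2) = v.
x(3) = -2 + v
x(4) = -2 + 2v
So -2 + 2v = -4, giving v = -1.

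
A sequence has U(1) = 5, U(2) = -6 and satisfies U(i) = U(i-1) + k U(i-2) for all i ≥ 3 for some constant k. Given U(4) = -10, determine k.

U(3) = -6 + 5k
U(4) = -6 - k
So -6 - k = -10, giving k = 4.

4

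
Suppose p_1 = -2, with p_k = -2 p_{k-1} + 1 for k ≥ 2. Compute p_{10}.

1195

p_2 = -2·(-2) + 1 = 5
p_3 = -2·5 + 1 = -9
p_4 = -2·(-9) + 1 = 19
p_5 = -2·19 + 1 = -37
p_6 = -2·(-37) + 1 = 75
p_7 = -2·75 + 1 = -149
p_8 = -2·(-149) + 1 = 299
p_9 = -2·299 + 1 = -597
p_{10} = -2·(-597) + 1 = 1195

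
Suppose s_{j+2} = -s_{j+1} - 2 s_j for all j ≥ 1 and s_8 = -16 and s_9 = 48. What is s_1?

-3

Rearranging, s_{j-2} = (s_j + s_{j-1}) / -2.
s_7 = (48 + (-16)) / -2 = 32/-2 = -16
s_6 = (-16 + (-16)) / -2 = -32/-2 = 16
s_5 = (-16 + 16) / -2 = 0/-2 = 0
s_4 = (16 + 0) / -2 = 16/-2 = -8
s_3 = (0 + (-8)) / -2 = -8/-2 = 4
s_2 = (-8 + 4) / -2 = -4/-2 = 2
s_1 = (4 + 2) / -2 = 6/-2 = -3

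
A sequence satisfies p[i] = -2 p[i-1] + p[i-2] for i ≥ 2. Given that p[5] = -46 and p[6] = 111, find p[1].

Rearranging, p[i-2] = p[i] + 2 p[i-1].
p[4] = 111 + 2·(-46) = 19
p[3] = -46 + 2·19 = -8
p[2] = 19 + 2·(-8) = 3
p[1] = -8 + 2·3 = -2

-2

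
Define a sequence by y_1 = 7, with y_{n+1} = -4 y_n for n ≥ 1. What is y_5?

y_2 = -4·7 = -28
y_3 = -4·(-28) = 112
y_4 = -4·112 = -448
y_5 = -4·(-448) = 1792

1792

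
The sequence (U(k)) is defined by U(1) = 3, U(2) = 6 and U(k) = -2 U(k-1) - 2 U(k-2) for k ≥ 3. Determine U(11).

U(3) = -2*6 - 2*3 = -18
U(4) = -2*(-18) - 2*6 = 24
U(5) = -2*24 - 2*(-18) = -12
U(6) = -2*(-12) - 2*24 = -24
U(7) = -2*(-24) - 2*(-12) = 72
U(8) = -2*72 - 2*(-24) = -96
U(9) = -2*(-96) - 2*72 = 48
U(10) = -2*48 - 2*(-96) = 96
U(11) = -2*96 - 2*48 = -288

-288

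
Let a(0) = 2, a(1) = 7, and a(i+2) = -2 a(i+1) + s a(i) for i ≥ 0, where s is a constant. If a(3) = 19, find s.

-3

a(2) = -14 + 2s
a(3) = 28 + 3s
So 28 + 3s = 19, giving s = -3.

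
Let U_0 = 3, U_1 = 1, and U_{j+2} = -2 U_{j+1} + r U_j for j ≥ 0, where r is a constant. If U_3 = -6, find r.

U_2 = -2 + 3r
U_3 = 4 - 5r
So 4 - 5r = -6, giving r = 2.

2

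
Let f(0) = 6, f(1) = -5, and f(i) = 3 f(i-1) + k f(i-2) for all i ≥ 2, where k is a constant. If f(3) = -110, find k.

f(2) = -15 + 6k
f(3) = -45 + 13k
So -45 + 13k = -110, giving k = -5.

-5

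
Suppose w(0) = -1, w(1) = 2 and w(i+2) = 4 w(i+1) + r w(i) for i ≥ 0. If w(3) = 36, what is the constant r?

-2

w(2) = 8 - r
w(3) = 32 - 2r
So 32 - 2r = 36, giving r = -2.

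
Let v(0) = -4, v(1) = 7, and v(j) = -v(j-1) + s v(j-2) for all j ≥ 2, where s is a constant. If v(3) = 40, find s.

v(2) = -7 - 4s
v(3) = 7 + 11s
So 7 + 11s = 40, giving s = 3.

3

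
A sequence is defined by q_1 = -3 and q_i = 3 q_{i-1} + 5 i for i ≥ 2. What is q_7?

2348

q_2 = 3·(-3) + 10 = 1
q_3 = 3·1 + 15 = 18
q_4 = 3·18 + 20 = 74
q_5 = 3·74 + 25 = 247
q_6 = 3·247 + 30 = 771
q_7 = 3·771 + 35 = 2348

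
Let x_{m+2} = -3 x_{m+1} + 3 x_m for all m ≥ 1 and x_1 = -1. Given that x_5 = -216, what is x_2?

4

Let x_2 = v.
x_3 = -3 - 3v
x_4 = 9 + 12v
x_5 = -36 - 45v
So -36 - 45v = -216, giving v = 4.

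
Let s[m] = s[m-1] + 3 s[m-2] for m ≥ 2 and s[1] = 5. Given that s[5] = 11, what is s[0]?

Let s[0] = w.
s[2] = 5 + 3w
s[3] = 20 + 3w
s[4] = 35 + 12w
s[5] = 95 + 21w
So 95 + 21w = 11, giving w = -4.

-4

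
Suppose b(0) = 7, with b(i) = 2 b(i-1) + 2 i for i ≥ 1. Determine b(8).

b(1) = 2·7 + 2 = 16
b(2) = 2·16 + 4 = 36
b(3) = 2·36 + 6 = 78
b(4) = 2·78 + 8 = 164
b(5) = 2·164 + 10 = 338
b(6) = 2·338 + 12 = 688
b(7) = 2·688 + 14 = 1390
b(8) = 2·1390 + 16 = 2796

2796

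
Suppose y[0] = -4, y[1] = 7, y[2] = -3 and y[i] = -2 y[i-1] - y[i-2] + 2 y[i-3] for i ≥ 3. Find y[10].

-919

y[3] = -2(-3) - 7 + 2(-4) = -9
y[4] = -2(-9) - (-3) + 2(7) = 35
y[5] = -2(35) - (-9) + 2(-3) = -67
y[6] = -2(-67) - 35 + 2(-9) = 81
y[7] = -2(81) - (-67) + 2(35) = -25
y[8] = -2(-25) - 81 + 2(-67) = -165
y[9] = -2(-165) - (-25) + 2(81) = 517
y[10] = -2(517) - (-165) + 2(-25) = -919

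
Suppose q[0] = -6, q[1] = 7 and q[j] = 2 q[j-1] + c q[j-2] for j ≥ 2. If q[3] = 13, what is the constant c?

3

q[2] = 14 - 6c
q[3] = 28 - 5c
So 28 - 5c = 13, giving c = 3.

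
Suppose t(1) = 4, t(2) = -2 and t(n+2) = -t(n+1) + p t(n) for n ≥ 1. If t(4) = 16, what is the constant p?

-3

t(3) = 2 + 4p
t(4) = -2 - 6p
So -2 - 6p = 16, giving p = -3.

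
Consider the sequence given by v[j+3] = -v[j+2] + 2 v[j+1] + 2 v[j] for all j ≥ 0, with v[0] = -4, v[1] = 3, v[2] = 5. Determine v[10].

v[3] = -5 + 2*3 + 2*(-4) = -7
v[4] = -(-7) + 2*5 + 2*3 = 23
v[5] = -23 + 2*(-7) + 2*5 = -27
v[6] = -(-27) + 2*23 + 2*(-7) = 59
v[7] = -59 + 2*(-27) + 2*23 = -67
v[8] = -(-67) + 2*59 + 2*(-27) = 131
v[9] = -131 + 2*(-67) + 2*59 = -147
v[10] = -(-147) + 2*131 + 2*(-67) = 275

275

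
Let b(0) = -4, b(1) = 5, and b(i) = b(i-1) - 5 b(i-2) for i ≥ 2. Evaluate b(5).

b(2) = 5 - 5·(-4) = 25
b(3) = 25 - 5·5 = 0
b(4) = 0 - 5·25 = -125
b(5) = (-125) - 5·0 = -125

-125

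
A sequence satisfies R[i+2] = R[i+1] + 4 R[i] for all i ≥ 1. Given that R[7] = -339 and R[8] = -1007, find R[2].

-7

Rearranging, R[i-2] = (R[i] - R[i-1]) / 4.
R[6] = (-1007 - (-339)) / 4 = -668/4 = -167
R[5] = (-339 - (-167)) / 4 = -172/4 = -43
R[4] = (-167 - (-43)) / 4 = -124/4 = -31
R[3] = (-43 - (-31)) / 4 = -12/4 = -3
R[2] = (-31 - (-3)) / 4 = -28/4 = -7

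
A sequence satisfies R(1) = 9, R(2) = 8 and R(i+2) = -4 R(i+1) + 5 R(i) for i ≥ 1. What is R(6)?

-512

R(3) = -4·8 + 5·9 = 13
R(4) = -4·13 + 5·8 = -12
R(5) = -4·(-12) + 5·13 = 113
R(6) = -4·113 + 5·(-12) = -512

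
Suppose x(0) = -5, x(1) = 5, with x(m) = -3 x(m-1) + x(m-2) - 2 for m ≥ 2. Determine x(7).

x(2) = -3·5 + (-5) - 2 = -22
x(3) = -3·(-22) + 5 - 2 = 69
x(4) = -3·69 + (-22) - 2 = -231
x(5) = -3·(-231) + 69 - 2 = 760
x(6) = -3·760 + (-231) - 2 = -2513
x(7) = -3·(-2513) + 760 - 2 = 8297

8297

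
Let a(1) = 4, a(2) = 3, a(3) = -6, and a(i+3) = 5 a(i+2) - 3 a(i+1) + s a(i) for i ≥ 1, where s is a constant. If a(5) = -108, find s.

a(4) = -39 + 4s
a(5) = -177 + 23s
So -177 + 23s = -108, giving s = 3.

3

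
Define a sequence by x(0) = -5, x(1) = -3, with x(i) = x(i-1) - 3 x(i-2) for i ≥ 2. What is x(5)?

-78

x(2) = (-3) - 3(-5) = 12
x(3) = 12 - 3(-3) = 21
x(4) = 21 - 3(12) = -15
x(5) = (-15) - 3(21) = -78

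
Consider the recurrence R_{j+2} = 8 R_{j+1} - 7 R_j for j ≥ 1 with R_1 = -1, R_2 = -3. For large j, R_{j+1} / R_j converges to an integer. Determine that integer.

The characteristic equation is r^2 - 8r + 7 = 0, which factors as (r - 7)(r - 1) = 0.
So the roots are 7 and 1. Since |7| > |1| and the coefficient of 7^j is non-zero, the ratio tends to 7.

7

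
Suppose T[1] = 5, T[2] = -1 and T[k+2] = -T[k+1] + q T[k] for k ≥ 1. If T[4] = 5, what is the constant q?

T[3] = 1 + 5q
T[4] = -1 - 6q
So -1 - 6q = 5, giving q = -1.

-1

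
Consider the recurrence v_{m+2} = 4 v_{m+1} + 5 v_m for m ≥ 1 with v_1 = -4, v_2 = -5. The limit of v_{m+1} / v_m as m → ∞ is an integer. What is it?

The characteristic equation is r^2 - 4r - 5 = 0, which factors as (r - 5)(r + 1) = 0.
So the roots are 5 and -1. Since |5| > |-1| and the coefficient of 5^m is non-zero, the ratio tends to 5.

5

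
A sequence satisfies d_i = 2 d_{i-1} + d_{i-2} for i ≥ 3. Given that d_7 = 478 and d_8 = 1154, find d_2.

Rearranging, d_{i-2} = d_i - 2 d_{i-1}.
d_6 = 1154 - 2*478 = 198
d_5 = 478 - 2*198 = 82
d_4 = 198 - 2*82 = 34
d_3 = 82 - 2*34 = 14
d_2 = 34 - 2*14 = 6

6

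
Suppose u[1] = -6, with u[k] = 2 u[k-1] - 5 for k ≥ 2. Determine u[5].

-171

u[2] = 2·(-6) - 5 = -17
u[3] = 2·(-17) - 5 = -39
u[4] = 2·(-39) - 5 = -83
u[5] = 2·(-83) - 5 = -171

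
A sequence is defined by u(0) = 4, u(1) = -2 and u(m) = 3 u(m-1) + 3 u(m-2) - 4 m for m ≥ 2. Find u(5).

-374

u(2) = 3(-2) + 3(4) - 8 = -2
u(3) = 3(-2) + 3(-2) - 12 = -24
u(4) = 3(-24) + 3(-2) - 16 = -94
u(5) = 3(-94) + 3(-24) - 20 = -374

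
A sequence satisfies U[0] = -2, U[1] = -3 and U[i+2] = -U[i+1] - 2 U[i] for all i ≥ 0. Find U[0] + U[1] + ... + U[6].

U[2] = -(-3) - 2*(-2) = 7
U[3] = -7 - 2*(-3) = -1
U[4] = -(-1) - 2*7 = -13
U[5] = -(-13) - 2*(-1) = 15
U[6] = -15 - 2*(-13) = 11
Sum = (-2) + (-3) + 7 + (-1) + (-13) + 15 + 11 = 14

14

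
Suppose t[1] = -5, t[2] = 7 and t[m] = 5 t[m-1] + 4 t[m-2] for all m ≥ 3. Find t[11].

19799055

t[3] = 5·7 + 4·(-5) = 15
t[4] = 5·15 + 4·7 = 103
t[5] = 5·103 + 4·15 = 575
t[6] = 5·575 + 4·103 = 3287
t[7] = 5·3287 + 4·575 = 18735
t[8] = 5·18735 + 4·3287 = 106823
t[9] = 5·106823 + 4·18735 = 609055
t[10] = 5·609055 + 4·106823 = 3472567
t[11] = 5·3472567 + 4·609055 = 19799055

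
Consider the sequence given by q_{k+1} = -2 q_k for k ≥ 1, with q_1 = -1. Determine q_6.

q_2 = -2*(-1) = 2
q_3 = -2*2 = -4
q_4 = -2*(-4) = 8
q_5 = -2*8 = -16
q_6 = -2*(-16) = 32

32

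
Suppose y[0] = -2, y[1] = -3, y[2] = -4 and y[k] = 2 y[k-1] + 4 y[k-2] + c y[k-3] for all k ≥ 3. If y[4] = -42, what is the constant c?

y[3] = -20 - 2c
y[4] = -56 - 7c
So -56 - 7c = -42, giving c = -2.

-2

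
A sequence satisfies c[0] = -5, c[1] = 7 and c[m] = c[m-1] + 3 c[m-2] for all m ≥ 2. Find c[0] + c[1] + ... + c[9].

c[2] = 7 + 3*(-5) = -8
c[3] = (-8) + 3*7 = 13
c[4] = 13 + 3*(-8) = -11
c[5] = (-11) + 3*13 = 28
c[6] = 28 + 3*(-11) = -5
c[7] = (-5) + 3*28 = 79
c[8] = 79 + 3*(-5) = 64
c[9] = 64 + 3*79 = 301
Sum = (-5) + 7 + (-8) + 13 + (-11) + 28 + (-5) + 79 + 64 + 301 = 463

463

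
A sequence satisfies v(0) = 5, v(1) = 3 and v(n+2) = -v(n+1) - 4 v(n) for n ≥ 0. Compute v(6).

-199

v(2) = -3 - 4·5 = -23
v(3) = -(-23) - 4·3 = 11
v(4) = -11 - 4·(-23) = 81
v(5) = -81 - 4·11 = -125
v(6) = -(-125) - 4·81 = -199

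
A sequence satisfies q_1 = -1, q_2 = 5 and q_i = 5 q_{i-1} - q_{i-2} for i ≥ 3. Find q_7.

13751

q_3 = 5(5) - (-1) = 26
q_4 = 5(26) - 5 = 125
q_5 = 5(125) - 26 = 599
q_6 = 5(599) - 125 = 2870
q_7 = 5(2870) - 599 = 13751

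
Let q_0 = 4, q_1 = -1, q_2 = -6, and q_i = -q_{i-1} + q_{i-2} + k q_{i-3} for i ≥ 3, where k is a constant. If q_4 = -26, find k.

q_3 = 5 + 4k
q_4 = -11 - 5k
So -11 - 5k = -26, giving k = 3.

3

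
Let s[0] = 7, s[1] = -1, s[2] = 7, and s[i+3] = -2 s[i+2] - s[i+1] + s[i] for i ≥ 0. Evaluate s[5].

5

s[3] = -2·7 - (-1) + 7 = -6
s[4] = -2·(-6) - 7 + (-1) = 4
s[5] = -2·4 - (-6) + 7 = 5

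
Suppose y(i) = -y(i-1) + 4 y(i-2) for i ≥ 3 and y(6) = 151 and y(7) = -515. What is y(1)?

-5

Rearranging, y(i-2) = (y(i) + y(i-1)) / 4.
y(5) = (-515 + 151) / 4 = -364/4 = -91
y(4) = (151 + (-91)) / 4 = 60/4 = 15
y(3) = (-91 + 15) / 4 = -76/4 = -19
y(2) = (15 + (-19)) / 4 = -4/4 = -1
y(1) = (-19 + (-1)) / 4 = -20/4 = -5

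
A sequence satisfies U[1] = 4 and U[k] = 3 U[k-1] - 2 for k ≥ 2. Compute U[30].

The fixed point is -2/(1 - 3) = 1, so U[k] - 1 = 3(U[k-1] - 1).
Hence U[k] = 3·3^{k-1} + 1.
U[30] = 3·3^{29} + 1 = 3·68630377364883 + 1 = 205891132094650.

205891132094650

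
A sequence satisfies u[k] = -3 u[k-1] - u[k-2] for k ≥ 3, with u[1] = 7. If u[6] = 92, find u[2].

Let u[2] = x.
u[3] = -7 - 3x
u[4] = 21 + 8x
u[5] = -56 - 21x
u[6] = 147 + 55x
So 147 + 55x = 92, giving x = -1.

-1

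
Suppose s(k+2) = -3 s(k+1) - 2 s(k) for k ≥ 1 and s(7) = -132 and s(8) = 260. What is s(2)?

8

Rearranging, s(k-2) = (s(k) + 3 s(k-1)) / -2.
s(6) = (260 + 3(-132)) / -2 = -136/-2 = 68
s(5) = (-132 + 3(68)) / -2 = 72/-2 = -36
s(4) = (68 + 3(-36)) / -2 = -40/-2 = 20
s(3) = (-36 + 3(20)) / -2 = 24/-2 = -12
s(2) = (20 + 3(-12)) / -2 = -16/-2 = 8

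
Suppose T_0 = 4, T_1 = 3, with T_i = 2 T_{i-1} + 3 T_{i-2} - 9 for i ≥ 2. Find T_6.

459

T_2 = 2·3 + 3·4 - 9 = 9
T_3 = 2·9 + 3·3 - 9 = 18
T_4 = 2·18 + 3·9 - 9 = 54
T_5 = 2·54 + 3·18 - 9 = 153
T_6 = 2·153 + 3·54 - 9 = 459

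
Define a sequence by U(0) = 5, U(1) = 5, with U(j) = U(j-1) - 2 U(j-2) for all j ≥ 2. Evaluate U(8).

-85

U(2) = 5 - 2(5) = -5
U(3) = (-5) - 2(5) = -15
U(4) = (-15) - 2(-5) = -5
U(5) = (-5) - 2(-15) = 25
U(6) = 25 - 2(-5) = 35
U(7) = 35 - 2(25) = -15
U(8) = (-15) - 2(35) = -85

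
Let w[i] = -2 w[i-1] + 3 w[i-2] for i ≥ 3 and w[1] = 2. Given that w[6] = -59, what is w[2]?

Let w[2] = x.
w[3] = 6 - 2x
w[4] = -12 + 7x
w[5] = 42 - 20x
w[6] = -120 + 61x
So -120 + 61x = -59, giving x = 1.

1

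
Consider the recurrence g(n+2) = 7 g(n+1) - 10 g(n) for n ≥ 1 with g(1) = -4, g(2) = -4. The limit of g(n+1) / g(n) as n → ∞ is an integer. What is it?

The characteristic equation is r^2 - 7r + 10 = 0, which factors as (r - 5)(r - 2) = 0.
So the roots are 5 and 2. Since |5| > |2| and the coefficient of 5^n is non-zero, the ratio tends to 5.

5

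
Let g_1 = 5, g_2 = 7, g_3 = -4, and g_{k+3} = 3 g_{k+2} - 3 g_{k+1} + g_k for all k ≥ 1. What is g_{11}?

g_4 = 3·(-4) - 3·7 + 5 = -28
g_5 = 3·(-28) - 3·(-4) + 7 = -65
g_6 = 3·(-65) - 3·(-28) + (-4) = -115
g_7 = 3·(-115) - 3·(-65) + (-28) = -178
g_8 = 3·(-178) - 3·(-115) + (-65) = -254
g_9 = 3·(-254) - 3·(-178) + (-115) = -343
g_{10} = 3·(-343) - 3·(-254) + (-178) = -445
g_{11} = 3·(-445) - 3·(-343) + (-254) = -560

-560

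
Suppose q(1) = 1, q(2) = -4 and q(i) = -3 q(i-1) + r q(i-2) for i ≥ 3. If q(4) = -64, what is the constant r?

q(3) = 12 + r
q(4) = -36 - 7r
So -36 - 7r = -64, giving r = 4.

4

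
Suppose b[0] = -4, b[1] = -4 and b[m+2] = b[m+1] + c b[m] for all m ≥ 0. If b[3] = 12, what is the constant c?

-2

b[2] = -4 - 4c
b[3] = -4 - 8c
So -4 - 8c = 12, giving c = -2.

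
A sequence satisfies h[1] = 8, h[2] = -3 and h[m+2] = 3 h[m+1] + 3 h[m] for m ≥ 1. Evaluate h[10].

117612

h[3] = 3(-3) + 3(8) = 15
h[4] = 3(15) + 3(-3) = 36
h[5] = 3(36) + 3(15) = 153
h[6] = 3(153) + 3(36) = 567
h[7] = 3(567) + 3(153) = 2160
h[8] = 3(2160) + 3(567) = 8181
h[9] = 3(8181) + 3(2160) = 31023
h[10] = 3(31023) + 3(8181) = 117612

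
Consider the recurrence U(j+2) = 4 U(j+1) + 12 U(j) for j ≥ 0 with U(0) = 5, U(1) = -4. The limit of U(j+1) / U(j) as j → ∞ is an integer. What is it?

6

The characteristic equation is r^2 - 4r - 12 = 0, which factors as (r - 6)(r + 2) = 0.
So the roots are 6 and -2. Since |6| > |-2| and the coefficient of 6^j is non-zero, the ratio tends to 6.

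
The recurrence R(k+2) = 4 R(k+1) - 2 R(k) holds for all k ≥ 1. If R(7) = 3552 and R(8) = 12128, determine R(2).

4

Rearranging, R(k-2) = (R(k) - 4 R(k-1)) / -2.
R(6) = (12128 - 4·3552) / -2 = -2080/-2 = 1040
R(5) = (3552 - 4·1040) / -2 = -608/-2 = 304
R(4) = (1040 - 4·304) / -2 = -176/-2 = 88
R(3) = (304 - 4·88) / -2 = -48/-2 = 24
R(2) = (88 - 4·24) / -2 = -8/-2 = 4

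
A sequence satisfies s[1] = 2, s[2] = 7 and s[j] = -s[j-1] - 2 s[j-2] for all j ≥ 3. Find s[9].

s[3] = -7 - 2(2) = -11
s[4] = -(-11) - 2(7) = -3
s[5] = -(-3) - 2(-11) = 25
s[6] = -25 - 2(-3) = -19
s[7] = -(-19) - 2(25) = -31
s[8] = -(-31) - 2(-19) = 69
s[9] = -69 - 2(-31) = -7

-7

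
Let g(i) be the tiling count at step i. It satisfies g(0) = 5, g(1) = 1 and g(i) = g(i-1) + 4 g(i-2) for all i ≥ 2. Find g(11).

66169

g(2) = 1 + 4(5) = 21
g(3) = 21 + 4(1) = 25
g(4) = 25 + 4(21) = 109
g(5) = 109 + 4(25) = 209
g(6) = 209 + 4(109) = 645
g(7) = 645 + 4(209) = 1481
g(8) = 1481 + 4(645) = 4061
g(9) = 4061 + 4(1481) = 9985
g(10) = 9985 + 4(4061) = 26229
g(11) = 26229 + 4(9985) = 66169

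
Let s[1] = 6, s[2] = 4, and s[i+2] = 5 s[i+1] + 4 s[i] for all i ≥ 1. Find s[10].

s[3] = 5*4 + 4*6 = 44
s[4] = 5*44 + 4*4 = 236
s[5] = 5*236 + 4*44 = 1356
s[6] = 5*1356 + 4*236 = 7724
s[7] = 5*7724 + 4*1356 = 44044
s[8] = 5*44044 + 4*7724 = 251116
s[9] = 5*251116 + 4*44044 = 1431756
s[10] = 5*1431756 + 4*251116 = 8163244

8163244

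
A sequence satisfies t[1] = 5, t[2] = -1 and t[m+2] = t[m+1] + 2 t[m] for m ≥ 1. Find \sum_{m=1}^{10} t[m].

t[3] = (-1) + 2·5 = 9
t[4] = 9 + 2·(-1) = 7
t[5] = 7 + 2·9 = 25
t[6] = 25 + 2·7 = 39
t[7] = 39 + 2·25 = 89
t[8] = 89 + 2·39 = 167
t[9] = 167 + 2·89 = 345
t[10] = 345 + 2·167 = 679
Sum = 5 + (-1) + 9 + 7 + 25 + 39 + 89 + 167 + 345 + 679 = 1364

1364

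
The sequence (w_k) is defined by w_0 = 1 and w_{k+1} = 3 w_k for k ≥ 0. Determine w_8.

w_1 = 3·1 = 3
w_2 = 3·3 = 9
w_3 = 3·9 = 27
w_4 = 3·27 = 81
w_5 = 3·81 = 243
w_6 = 3·243 = 729
w_7 = 3·729 = 2187
w_8 = 3·2187 = 6561

6561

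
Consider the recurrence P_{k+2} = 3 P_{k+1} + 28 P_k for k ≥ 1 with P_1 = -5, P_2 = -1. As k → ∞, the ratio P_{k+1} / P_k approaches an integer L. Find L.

The characteristic equation is r^2 - 3r - 28 = 0, which factors as (r - 7)(r + 4) = 0.
So the roots are 7 and -4. Since |7| > |-4| and the coefficient of 7^k is non-zero, the ratio tends to 7.

7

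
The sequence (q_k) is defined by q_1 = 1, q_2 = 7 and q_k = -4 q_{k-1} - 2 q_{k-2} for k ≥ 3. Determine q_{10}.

q_3 = -4·7 - 2·1 = -30
q_4 = -4·(-30) - 2·7 = 106
q_5 = -4·106 - 2·(-30) = -364
q_6 = -4·(-364) - 2·106 = 1244
q_7 = -4·1244 - 2·(-364) = -4248
q_8 = -4·(-4248) - 2·1244 = 14504
q_9 = -4·14504 - 2·(-4248) = -49520
q_{10} = -4·(-49520) - 2·14504 = 169072

169072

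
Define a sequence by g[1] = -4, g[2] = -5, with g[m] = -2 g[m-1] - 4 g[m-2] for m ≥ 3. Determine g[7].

-256

g[3] = -2*(-5) - 4*(-4) = 26
g[4] = -2*26 - 4*(-5) = -32
g[5] = -2*(-32) - 4*26 = -40
g[6] = -2*(-40) - 4*(-32) = 208
g[7] = -2*208 - 4*(-40) = -256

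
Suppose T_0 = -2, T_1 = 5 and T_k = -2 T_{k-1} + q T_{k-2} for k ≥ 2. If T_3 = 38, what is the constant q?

T_2 = -10 - 2q
T_3 = 20 + 9q
So 20 + 9q = 38, giving q = 2.

2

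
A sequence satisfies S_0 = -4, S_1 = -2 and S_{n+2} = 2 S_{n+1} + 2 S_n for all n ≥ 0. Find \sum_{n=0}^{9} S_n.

S_2 = 2*(-2) + 2*(-4) = -12
S_3 = 2*(-12) + 2*(-2) = -28
S_4 = 2*(-28) + 2*(-12) = -80
S_5 = 2*(-80) + 2*(-28) = -216
S_6 = 2*(-216) + 2*(-80) = -592
S_7 = 2*(-592) + 2*(-216) = -1616
S_8 = 2*(-1616) + 2*(-592) = -4416
S_9 = 2*(-4416) + 2*(-1616) = -12064
Sum = (-4) + (-2) + (-12) + (-28) + (-80) + (-216) + (-592) + (-1616) + (-4416) + (-12064) = -19030

-19030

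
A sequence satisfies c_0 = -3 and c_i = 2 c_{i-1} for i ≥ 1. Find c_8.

-768

c_1 = 2*(-3) = -6
c_2 = 2*(-6) = -12
c_3 = 2*(-12) = -24
c_4 = 2*(-24) = -48
c_5 = 2*(-48) = -96
c_6 = 2*(-96) = -192
c_7 = 2*(-192) = -384
c_8 = 2*(-384) = -768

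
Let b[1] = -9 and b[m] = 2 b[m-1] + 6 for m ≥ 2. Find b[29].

-805306374

The fixed point is 6/(1 - 2) = -6, so b[m] + 6 = 2(b[m-1] + 6).
Hence b[m] = -3·2^{m-1} - 6.
b[29] = -3·2^{28} - 6 = -3·268435456 - 6 = -805306374.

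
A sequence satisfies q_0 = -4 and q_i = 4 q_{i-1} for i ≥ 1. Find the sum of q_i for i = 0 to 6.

q_1 = 4*(-4) = -16
q_2 = 4*(-16) = -64
q_3 = 4*(-64) = -256
q_4 = 4*(-256) = -1024
q_5 = 4*(-1024) = -4096
q_6 = 4*(-4096) = -16384
Sum = (-4) + (-16) + (-64) + (-256) + (-1024) + (-4096) + (-16384) = -21844

-21844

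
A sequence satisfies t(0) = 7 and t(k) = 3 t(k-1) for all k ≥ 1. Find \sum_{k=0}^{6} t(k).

7651

t(1) = 3*7 = 21
t(2) = 3*21 = 63
t(3) = 3*63 = 189
t(4) = 3*189 = 567
t(5) = 3*567 = 1701
t(6) = 3*1701 = 5103
Sum = 7 + 21 + 63 + 189 + 567 + 1701 + 5103 = 7651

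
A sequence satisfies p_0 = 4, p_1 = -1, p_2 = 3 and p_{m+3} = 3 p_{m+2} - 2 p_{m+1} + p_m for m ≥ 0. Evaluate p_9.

p_3 = 3(3) - 2(-1) + 4 = 15
p_4 = 3(15) - 2(3) + (-1) = 38
p_5 = 3(38) - 2(15) + 3 = 87
p_6 = 3(87) - 2(38) + 15 = 200
p_7 = 3(200) - 2(87) + 38 = 464
p_8 = 3(464) - 2(200) + 87 = 1079
p_9 = 3(1079) - 2(464) + 200 = 2509

2509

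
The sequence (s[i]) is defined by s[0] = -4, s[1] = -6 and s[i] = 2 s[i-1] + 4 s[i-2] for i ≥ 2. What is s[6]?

-2816

s[2] = 2*(-6) + 4*(-4) = -28
s[3] = 2*(-28) + 4*(-6) = -80
s[4] = 2*(-80) + 4*(-28) = -272
s[5] = 2*(-272) + 4*(-80) = -864
s[6] = 2*(-864) + 4*(-272) = -2816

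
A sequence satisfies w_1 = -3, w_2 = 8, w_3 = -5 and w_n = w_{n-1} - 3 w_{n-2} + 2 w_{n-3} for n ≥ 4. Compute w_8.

-248

w_4 = (-5) - 3*8 + 2*(-3) = -35
w_5 = (-35) - 3*(-5) + 2*8 = -4
w_6 = (-4) - 3*(-35) + 2*(-5) = 91
w_7 = 91 - 3*(-4) + 2*(-35) = 33
w_8 = 33 - 3*91 + 2*(-4) = -248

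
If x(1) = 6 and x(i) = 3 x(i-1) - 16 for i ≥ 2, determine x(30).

The fixed point is -16/(1 - 3) = 8, so x(i) - 8 = 3(x(i-1) - 8).
Hence x(i) = -2·3^{i-1} + 8.
x(30) = -2·3^{29} + 8 = -2·68630377364883 + 8 = -137260754729758.

-137260754729758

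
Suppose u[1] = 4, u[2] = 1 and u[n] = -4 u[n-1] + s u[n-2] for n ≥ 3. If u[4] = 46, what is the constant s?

u[3] = -4 + 4s
u[4] = 16 - 15s
So 16 - 15s = 46, giving s = -2.

-2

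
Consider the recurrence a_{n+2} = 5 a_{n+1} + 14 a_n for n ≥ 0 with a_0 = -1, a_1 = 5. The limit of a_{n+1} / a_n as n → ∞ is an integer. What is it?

7

The characteristic equation is r^2 - 5r - 14 = 0, which factors as (r - 7)(r + 2) = 0.
So the roots are 7 and -2. Since |7| > |-2| and the coefficient of 7^n is non-zero, the ratio tends to 7.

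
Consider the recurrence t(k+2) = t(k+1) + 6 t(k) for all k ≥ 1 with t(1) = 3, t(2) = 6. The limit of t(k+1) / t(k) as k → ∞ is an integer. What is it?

The characteristic equation is r^2 - r - 6 = 0, which factors as (r - 3)(r + 2) = 0.
So the roots are 3 and -2. Since |3| > |-2| and the coefficient of 3^k is non-zero, the ratio tends to 3.

3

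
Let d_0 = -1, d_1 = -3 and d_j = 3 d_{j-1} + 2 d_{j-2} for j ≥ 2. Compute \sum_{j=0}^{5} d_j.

d_2 = 3·(-3) + 2·(-1) = -11
d_3 = 3·(-11) + 2·(-3) = -39
d_4 = 3·(-39) + 2·(-11) = -139
d_5 = 3·(-139) + 2·(-39) = -495
Sum = (-1) + (-3) + (-11) + (-39) + (-139) + (-495) = -688

-688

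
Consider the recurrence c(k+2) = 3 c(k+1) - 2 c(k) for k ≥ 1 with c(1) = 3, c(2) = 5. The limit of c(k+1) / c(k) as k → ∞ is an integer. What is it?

The characteristic equation is r^2 - 3r + 2 = 0, which factors as (r - 2)(r - 1) = 0.
So the roots are 2 and 1. Since |2| > |1| and the coefficient of 2^k is non-zero, the ratio tends to 2.

2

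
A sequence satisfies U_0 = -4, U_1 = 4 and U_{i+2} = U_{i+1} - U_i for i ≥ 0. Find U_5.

U_2 = 4 - (-4) = 8
U_3 = 8 - 4 = 4
U_4 = 4 - 8 = -4
U_5 = (-4) - 4 = -8

-8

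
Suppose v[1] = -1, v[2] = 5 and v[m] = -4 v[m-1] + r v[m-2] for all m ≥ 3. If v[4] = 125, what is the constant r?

5

v[3] = -20 - r
v[4] = 80 + 9r
So 80 + 9r = 125, giving r = 5.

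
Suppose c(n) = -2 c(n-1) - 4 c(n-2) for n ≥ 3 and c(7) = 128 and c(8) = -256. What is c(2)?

-4

Rearranging, c(n-2) = (c(n) + 2 c(n-1)) / -4.
c(6) = (-256 + 2(128)) / -4 = 0/-4 = 0
c(5) = (128 + 2(0)) / -4 = 128/-4 = -32
c(4) = (0 + 2(-32)) / -4 = -64/-4 = 16
c(3) = (-32 + 2(16)) / -4 = 0/-4 = 0
c(2) = (16 + 2(0)) / -4 = 16/-4 = -4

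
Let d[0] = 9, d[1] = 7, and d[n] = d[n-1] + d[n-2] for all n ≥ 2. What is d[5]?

62

d[2] = 7 + 9 = 16
d[3] = 16 + 7 = 23
d[4] = 23 + 16 = 39
d[5] = 39 + 23 = 62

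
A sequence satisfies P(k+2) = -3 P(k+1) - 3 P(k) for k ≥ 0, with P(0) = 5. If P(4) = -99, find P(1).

Let P(1) = x.
P(2) = -15 - 3x
P(3) = 45 + 6x
P(4) = -90 - 9x
So -90 - 9x = -99, giving x = 1.

1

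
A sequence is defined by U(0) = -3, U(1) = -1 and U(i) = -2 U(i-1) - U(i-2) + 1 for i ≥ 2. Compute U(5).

U(2) = -2(-1) - (-3) + 1 = 6
U(3) = -2(6) - (-1) + 1 = -10
U(4) = -2(-10) - 6 + 1 = 15
U(5) = -2(15) - (-10) + 1 = -19

-19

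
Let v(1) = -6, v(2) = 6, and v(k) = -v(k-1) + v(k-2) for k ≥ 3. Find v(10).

330

v(3) = -6 + (-6) = -12
v(4) = -(-12) + 6 = 18
v(5) = -18 + (-12) = -30
v(6) = -(-30) + 18 = 48
v(7) = -48 + (-30) = -78
v(8) = -(-78) + 48 = 126
v(9) = -126 + (-78) = -204
v(10) = -(-204) + 126 = 330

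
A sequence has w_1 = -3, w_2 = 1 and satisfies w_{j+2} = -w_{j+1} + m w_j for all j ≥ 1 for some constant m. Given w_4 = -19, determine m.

-5

w_3 = -1 - 3m
w_4 = 1 + 4m
So 1 + 4m = -19, giving m = -5.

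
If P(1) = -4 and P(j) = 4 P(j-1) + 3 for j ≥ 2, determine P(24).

The fixed point is 3/(1 - 4) = -1, so P(j) + 1 = 4(P(j-1) + 1).
Hence P(j) = -3·4^{j-1} - 1.
P(24) = -3·4^{23} - 1 = -3·70368744177664 - 1 = -211106232532993.

-211106232532993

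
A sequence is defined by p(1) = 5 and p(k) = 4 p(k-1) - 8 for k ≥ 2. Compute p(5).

600

p(2) = 4·5 - 8 = 12
p(3) = 4·12 - 8 = 40
p(4) = 4·40 - 8 = 152
p(5) = 4·152 - 8 = 600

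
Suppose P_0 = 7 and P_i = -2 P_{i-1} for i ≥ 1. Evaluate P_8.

P_1 = -2*7 = -14
P_2 = -2*(-14) = 28
P_3 = -2*28 = -56
P_4 = -2*(-56) = 112
P_5 = -2*112 = -224
P_6 = -2*(-224) = 448
P_7 = -2*448 = -896
P_8 = -2*(-896) = 1792

1792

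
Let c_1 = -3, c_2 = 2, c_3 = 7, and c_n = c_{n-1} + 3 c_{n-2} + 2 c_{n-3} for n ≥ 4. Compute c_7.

c_4 = 7 + 3*2 + 2*(-3) = 7
c_5 = 7 + 3*7 + 2*2 = 32
c_6 = 32 + 3*7 + 2*7 = 67
c_7 = 67 + 3*32 + 2*7 = 177

177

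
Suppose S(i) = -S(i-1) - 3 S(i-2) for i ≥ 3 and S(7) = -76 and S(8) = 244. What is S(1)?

Rearranging, S(i-2) = (S(i) + S(i-1)) / -3.
S(6) = (244 + (-76)) / -3 = 168/-3 = -56
S(5) = (-76 + (-56)) / -3 = -132/-3 = 44
S(4) = (-56 + 44) / -3 = -12/-3 = 4
S(3) = (44 + 4) / -3 = 48/-3 = -16
S(2) = (4 + (-16)) / -3 = -12/-3 = 4
S(1) = (-16 + 4) / -3 = -12/-3 = 4

4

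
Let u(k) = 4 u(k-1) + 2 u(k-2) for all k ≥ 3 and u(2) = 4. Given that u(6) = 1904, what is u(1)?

3

Let u(1) = x.
u(3) = 16 + 2x
u(4) = 72 + 8x
u(5) = 320 + 36x
u(6) = 1424 + 160x
So 1424 + 160x = 1904, giving x = 3.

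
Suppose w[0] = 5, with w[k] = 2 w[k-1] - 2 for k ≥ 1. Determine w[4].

50

w[1] = 2(5) - 2 = 8
w[2] = 2(8) - 2 = 14
w[3] = 2(14) - 2 = 26
w[4] = 2(26) - 2 = 50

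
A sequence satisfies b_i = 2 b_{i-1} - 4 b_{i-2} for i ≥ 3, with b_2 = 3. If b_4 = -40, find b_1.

5

Let b_1 = v.
b_3 = 6 - 4v
b_4 = -8v
So -8v = -40, giving v = 5.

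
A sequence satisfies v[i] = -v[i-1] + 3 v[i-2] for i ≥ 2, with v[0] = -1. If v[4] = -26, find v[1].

2

Let v[1] = z.
v[2] = -3 - z
v[3] = 3 + 4z
v[4] = -12 - 7z
So -12 - 7z = -26, giving z = 2.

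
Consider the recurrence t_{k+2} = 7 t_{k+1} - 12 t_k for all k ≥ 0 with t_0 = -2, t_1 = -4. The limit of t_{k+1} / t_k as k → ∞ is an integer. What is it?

4

The characteristic equation is r^2 - 7r + 12 = 0, which factors as (r - 4)(r - 3) = 0.
So the roots are 4 and 3. Since |4| > |3| and the coefficient of 4^k is non-zero, the ratio tends to 4.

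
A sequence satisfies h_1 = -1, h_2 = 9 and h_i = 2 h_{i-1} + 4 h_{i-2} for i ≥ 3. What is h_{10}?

h_3 = 2·9 + 4·(-1) = 14
h_4 = 2·14 + 4·9 = 64
h_5 = 2·64 + 4·14 = 184
h_6 = 2·184 + 4·64 = 624
h_7 = 2·624 + 4·184 = 1984
h_8 = 2·1984 + 4·624 = 6464
h_9 = 2·6464 + 4·1984 = 20864
h_{10} = 2·20864 + 4·6464 = 67584

67584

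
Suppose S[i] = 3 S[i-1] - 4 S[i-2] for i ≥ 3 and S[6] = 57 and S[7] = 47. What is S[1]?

Rearranging, S[i-2] = (S[i] - 3 S[i-1]) / -4.
S[5] = (47 - 3(57)) / -4 = -124/-4 = 31
S[4] = (57 - 3(31)) / -4 = -36/-4 = 9
S[3] = (31 - 3(9)) / -4 = 4/-4 = -1
S[2] = (9 - 3(-1)) / -4 = 12/-4 = -3
S[1] = (-1 - 3(-3)) / -4 = 8/-4 = -2

-2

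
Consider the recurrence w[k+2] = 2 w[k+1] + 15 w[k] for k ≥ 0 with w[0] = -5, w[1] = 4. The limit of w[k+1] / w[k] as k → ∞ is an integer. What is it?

5

The characteristic equation is r^2 - 2r - 15 = 0, which factors as (r - 5)(r + 3) = 0.
So the roots are 5 and -3. Since |5| > |-3| and the coefficient of 5^k is non-zero, the ratio tends to 5.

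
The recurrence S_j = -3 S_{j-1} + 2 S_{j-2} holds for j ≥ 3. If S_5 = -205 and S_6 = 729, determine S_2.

3

Rearranging, S_{j-2} = (S_j + 3 S_{j-1}) / 2.
S_4 = (729 + 3(-205)) / 2 = 114/2 = 57
S_3 = (-205 + 3(57)) / 2 = -34/2 = -17
S_2 = (57 + 3(-17)) / 2 = 6/2 = 3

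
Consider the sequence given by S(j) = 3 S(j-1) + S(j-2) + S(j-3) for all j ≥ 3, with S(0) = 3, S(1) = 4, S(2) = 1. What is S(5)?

S(3) = 3(1) + 4 + 3 = 10
S(4) = 3(10) + 1 + 4 = 35
S(5) = 3(35) + 10 + 1 = 116

116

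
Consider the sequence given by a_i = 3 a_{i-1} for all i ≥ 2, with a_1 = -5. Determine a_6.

a_2 = 3(-5) = -15
a_3 = 3(-15) = -45
a_4 = 3(-45) = -135
a_5 = 3(-135) = -405
a_6 = 3(-405) = -1215

-1215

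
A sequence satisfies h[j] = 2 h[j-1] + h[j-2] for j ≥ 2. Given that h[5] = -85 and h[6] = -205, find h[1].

-5

Rearranging, h[j-2] = h[j] - 2 h[j-1].
h[4] = -205 - 2(-85) = -35
h[3] = -85 - 2(-35) = -15
h[2] = -35 - 2(-15) = -5
h[1] = -15 - 2(-5) = -5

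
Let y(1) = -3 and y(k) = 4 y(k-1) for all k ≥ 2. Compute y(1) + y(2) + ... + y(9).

-262143

y(2) = 4*(-3) = -12
y(3) = 4*(-12) = -48
y(4) = 4*(-48) = -192
y(5) = 4*(-192) = -768
y(6) = 4*(-768) = -3072
y(7) = 4*(-3072) = -12288
y(8) = 4*(-12288) = -49152
y(9) = 4*(-49152) = -196608
Sum = (-3) + (-12) + (-48) + (-192) + (-768) + (-3072) + (-12288) + (-49152) + (-196608) = -262143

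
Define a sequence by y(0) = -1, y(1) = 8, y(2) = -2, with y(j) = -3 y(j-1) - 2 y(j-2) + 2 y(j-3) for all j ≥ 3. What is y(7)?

-516

y(3) = -3(-2) - 2(8) + 2(-1) = -12
y(4) = -3(-12) - 2(-2) + 2(8) = 56
y(5) = -3(56) - 2(-12) + 2(-2) = -148
y(6) = -3(-148) - 2(56) + 2(-12) = 308
y(7) = -3(308) - 2(-148) + 2(56) = -516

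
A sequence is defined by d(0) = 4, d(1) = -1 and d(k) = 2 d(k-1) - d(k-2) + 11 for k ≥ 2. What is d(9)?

d(2) = 2(-1) - 4 + 11 = 5
d(3) = 2(5) - (-1) + 11 = 22
d(4) = 2(22) - 5 + 11 = 50
d(5) = 2(50) - 22 + 11 = 89
d(6) = 2(89) - 50 + 11 = 139
d(7) = 2(139) - 89 + 11 = 200
d(8) = 2(200) - 139 + 11 = 272
d(9) = 2(272) - 200 + 11 = 355

355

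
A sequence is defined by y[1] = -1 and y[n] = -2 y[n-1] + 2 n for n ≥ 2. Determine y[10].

y[2] = -2·(-1) + 4 = 6
y[3] = -2·6 + 6 = -6
y[4] = -2·(-6) + 8 = 20
y[5] = -2·20 + 10 = -30
y[6] = -2·(-30) + 12 = 72
y[7] = -2·72 + 14 = -130
y[8] = -2·(-130) + 16 = 276
y[9] = -2·276 + 18 = -534
y[10] = -2·(-534) + 20 = 1088

1088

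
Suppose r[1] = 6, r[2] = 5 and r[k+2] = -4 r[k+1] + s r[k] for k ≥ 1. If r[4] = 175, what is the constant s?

r[3] = -20 + 6s
r[4] = 80 - 19s
So 80 - 19s = 175, giving s = -5.

-5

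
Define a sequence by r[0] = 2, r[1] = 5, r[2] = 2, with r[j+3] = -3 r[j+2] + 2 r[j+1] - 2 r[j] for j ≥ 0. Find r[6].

r[3] = -3·2 + 2·5 - 2·2 = 0
r[4] = -3·0 + 2·2 - 2·5 = -6
r[5] = -3·(-6) + 2·0 - 2·2 = 14
r[6] = -3·14 + 2·(-6) - 2·0 = -54

-54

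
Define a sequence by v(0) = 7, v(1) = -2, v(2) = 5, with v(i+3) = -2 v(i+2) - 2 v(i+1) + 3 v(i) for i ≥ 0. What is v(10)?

-142

v(3) = -2(5) - 2(-2) + 3(7) = 15
v(4) = -2(15) - 2(5) + 3(-2) = -46
v(5) = -2(-46) - 2(15) + 3(5) = 77
v(6) = -2(77) - 2(-46) + 3(15) = -17
v(7) = -2(-17) - 2(77) + 3(-46) = -258
v(8) = -2(-258) - 2(-17) + 3(77) = 781
v(9) = -2(781) - 2(-258) + 3(-17) = -1097
v(10) = -2(-1097) - 2(781) + 3(-258) = -142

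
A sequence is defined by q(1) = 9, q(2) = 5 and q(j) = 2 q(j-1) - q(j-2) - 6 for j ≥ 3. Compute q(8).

q(3) = 2*5 - 9 - 6 = -5
q(4) = 2*(-5) - 5 - 6 = -21
q(5) = 2*(-21) - (-5) - 6 = -43
q(6) = 2*(-43) - (-21) - 6 = -71
q(7) = 2*(-71) - (-43) - 6 = -105
q(8) = 2*(-105) - (-71) - 6 = -145

-145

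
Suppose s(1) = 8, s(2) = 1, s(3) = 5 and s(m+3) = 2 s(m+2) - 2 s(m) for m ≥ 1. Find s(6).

-38

s(4) = 2·5 - 2·8 = -6
s(5) = 2·(-6) - 2·1 = -14
s(6) = 2·(-14) - 2·5 = -38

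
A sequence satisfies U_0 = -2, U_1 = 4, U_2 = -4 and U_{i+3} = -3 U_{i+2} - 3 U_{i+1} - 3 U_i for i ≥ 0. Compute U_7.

234

U_3 = -3(-4) - 3(4) - 3(-2) = 6
U_4 = -3(6) - 3(-4) - 3(4) = -18
U_5 = -3(-18) - 3(6) - 3(-4) = 48
U_6 = -3(48) - 3(-18) - 3(6) = -108
U_7 = -3(-108) - 3(48) - 3(-18) = 234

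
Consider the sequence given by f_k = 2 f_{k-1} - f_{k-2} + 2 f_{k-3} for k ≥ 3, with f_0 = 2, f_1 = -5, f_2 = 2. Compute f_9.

403

f_3 = 2*2 - (-5) + 2*2 = 13
f_4 = 2*13 - 2 + 2*(-5) = 14
f_5 = 2*14 - 13 + 2*2 = 19
f_6 = 2*19 - 14 + 2*13 = 50
f_7 = 2*50 - 19 + 2*14 = 109
f_8 = 2*109 - 50 + 2*19 = 206
f_9 = 2*206 - 109 + 2*50 = 403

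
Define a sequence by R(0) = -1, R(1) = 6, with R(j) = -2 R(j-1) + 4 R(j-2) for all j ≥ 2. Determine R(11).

659456

R(2) = -2(6) + 4(-1) = -16
R(3) = -2(-16) + 4(6) = 56
R(4) = -2(56) + 4(-16) = -176
R(5) = -2(-176) + 4(56) = 576
R(6) = -2(576) + 4(-176) = -1856
R(7) = -2(-1856) + 4(576) = 6016
R(8) = -2(6016) + 4(-1856) = -19456
R(9) = -2(-19456) + 4(6016) = 62976
R(10) = -2(62976) + 4(-19456) = -203776
R(11) = -2(-203776) + 4(62976) = 659456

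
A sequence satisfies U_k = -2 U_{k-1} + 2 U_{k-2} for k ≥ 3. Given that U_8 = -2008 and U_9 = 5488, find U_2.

-1

Rearranging, U_{k-2} = (U_k + 2 U_{k-1}) / 2.
U_7 = (5488 + 2*(-2008)) / 2 = 1472/2 = 736
U_6 = (-2008 + 2*736) / 2 = -536/2 = -268
U_5 = (736 + 2*(-268)) / 2 = 200/2 = 100
U_4 = (-268 + 2*100) / 2 = -68/2 = -34
U_3 = (100 + 2*(-34)) / 2 = 32/2 = 16
U_2 = (-34 + 2*16) / 2 = -2/2 = -1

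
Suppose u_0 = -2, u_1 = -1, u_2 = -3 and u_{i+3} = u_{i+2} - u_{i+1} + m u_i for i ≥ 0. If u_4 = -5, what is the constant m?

2

u_3 = -2 - 2m
u_4 = 1 - 3m
So 1 - 3m = -5, giving m = 2.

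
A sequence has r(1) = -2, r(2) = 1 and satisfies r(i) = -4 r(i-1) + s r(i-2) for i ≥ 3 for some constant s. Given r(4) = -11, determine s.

-3

r(3) = -4 - 2s
r(4) = 16 + 9s
So 16 + 9s = -11, giving s = -3.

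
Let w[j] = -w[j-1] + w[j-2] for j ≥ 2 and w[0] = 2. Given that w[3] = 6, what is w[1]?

Let w[1] = z.
w[2] = 2 - z
w[3] = -2 + 2z
So -2 + 2z = 6, giving z = 4.

4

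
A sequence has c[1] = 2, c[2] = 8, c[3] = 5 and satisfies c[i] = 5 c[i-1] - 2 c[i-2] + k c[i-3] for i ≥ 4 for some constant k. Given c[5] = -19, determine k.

-3

c[4] = 9 + 2k
c[5] = 35 + 18k
So 35 + 18k = -19, giving k = -3.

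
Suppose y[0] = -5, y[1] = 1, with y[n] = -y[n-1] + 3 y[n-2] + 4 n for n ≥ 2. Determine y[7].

y[2] = -1 + 3·(-5) + 8 = -8
y[3] = -(-8) + 3·1 + 12 = 23
y[4] = -23 + 3·(-8) + 16 = -31
y[5] = -(-31) + 3·23 + 20 = 120
y[6] = -120 + 3·(-31) + 24 = -189
y[7] = -(-189) + 3·120 + 28 = 577

577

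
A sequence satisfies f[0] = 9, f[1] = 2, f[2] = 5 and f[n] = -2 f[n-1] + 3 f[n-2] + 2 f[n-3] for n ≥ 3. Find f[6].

f[3] = -2*5 + 3*2 + 2*9 = 14
f[4] = -2*14 + 3*5 + 2*2 = -9
f[5] = -2*(-9) + 3*14 + 2*5 = 70
f[6] = -2*70 + 3*(-9) + 2*14 = -139

-139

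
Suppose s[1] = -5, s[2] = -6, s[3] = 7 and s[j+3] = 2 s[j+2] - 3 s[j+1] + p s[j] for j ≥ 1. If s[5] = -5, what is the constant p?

s[4] = 32 - 5p
s[5] = 43 - 16p
So 43 - 16p = -5, giving p = 3.

3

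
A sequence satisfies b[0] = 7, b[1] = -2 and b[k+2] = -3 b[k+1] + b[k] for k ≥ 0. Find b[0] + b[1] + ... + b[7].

-3751

b[2] = -3·(-2) + 7 = 13
b[3] = -3·13 + (-2) = -41
b[4] = -3·(-41) + 13 = 136
b[5] = -3·136 + (-41) = -449
b[6] = -3·(-449) + 136 = 1483
b[7] = -3·1483 + (-449) = -4898
Sum = 7 + (-2) + 13 + (-41) + 136 + (-449) + 1483 + (-4898) = -3751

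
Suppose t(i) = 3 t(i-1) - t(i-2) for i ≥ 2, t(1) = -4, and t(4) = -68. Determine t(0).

Let t(0) = y.
t(2) = -12 - y
t(3) = -32 - 3y
t(4) = -84 - 8y
So -84 - 8y = -68, giving y = -2.

-2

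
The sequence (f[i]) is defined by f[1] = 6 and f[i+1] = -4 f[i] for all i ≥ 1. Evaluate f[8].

-98304

f[2] = -4*6 = -24
f[3] = -4*(-24) = 96
f[4] = -4*96 = -384
f[5] = -4*(-384) = 1536
f[6] = -4*1536 = -6144
f[7] = -4*(-6144) = 24576
f[8] = -4*24576 = -98304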